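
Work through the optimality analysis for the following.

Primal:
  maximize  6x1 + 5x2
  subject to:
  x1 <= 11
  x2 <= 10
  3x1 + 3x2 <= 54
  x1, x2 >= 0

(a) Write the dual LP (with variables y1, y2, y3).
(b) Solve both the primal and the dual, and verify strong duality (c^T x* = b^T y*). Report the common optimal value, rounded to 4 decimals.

The standard primal-dual pair for 'max c^T x s.t. A x <= b, x >= 0' is:
  Dual:  min b^T y  s.t.  A^T y >= c,  y >= 0.

So the dual LP is:
  minimize  11y1 + 10y2 + 54y3
  subject to:
    y1 + 3y3 >= 6
    y2 + 3y3 >= 5
    y1, y2, y3 >= 0

Solving the primal: x* = (11, 7).
  primal value c^T x* = 101.
Solving the dual: y* = (1, 0, 1.6667).
  dual value b^T y* = 101.
Strong duality: c^T x* = b^T y*. Confirmed.

101


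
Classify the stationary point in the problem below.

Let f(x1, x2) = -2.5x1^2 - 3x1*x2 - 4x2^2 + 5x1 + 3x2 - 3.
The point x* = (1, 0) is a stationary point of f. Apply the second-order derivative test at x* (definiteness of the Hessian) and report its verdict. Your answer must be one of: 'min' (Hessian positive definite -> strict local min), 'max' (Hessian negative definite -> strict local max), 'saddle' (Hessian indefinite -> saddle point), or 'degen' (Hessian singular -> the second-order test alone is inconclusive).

Compute the Hessian H = grad^2 f:
  H = [[-5, -3], [-3, -8]]
Verify stationarity: grad f(x*) = H x* + g = (0, 0).
Eigenvalues of H: -9.8541, -3.1459.
Both eigenvalues < 0, so H is negative definite -> x* is a strict local max.

max


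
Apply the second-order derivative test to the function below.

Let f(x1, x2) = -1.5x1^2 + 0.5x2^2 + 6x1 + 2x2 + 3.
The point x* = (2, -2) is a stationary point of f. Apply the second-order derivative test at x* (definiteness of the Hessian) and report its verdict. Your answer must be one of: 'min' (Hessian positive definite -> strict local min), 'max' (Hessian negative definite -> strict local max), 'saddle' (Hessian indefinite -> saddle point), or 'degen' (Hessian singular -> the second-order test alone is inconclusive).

Compute the Hessian H = grad^2 f:
  H = [[-3, 0], [0, 1]]
Verify stationarity: grad f(x*) = H x* + g = (0, 0).
Eigenvalues of H: -3, 1.
Eigenvalues have mixed signs, so H is indefinite -> x* is a saddle point.

saddle


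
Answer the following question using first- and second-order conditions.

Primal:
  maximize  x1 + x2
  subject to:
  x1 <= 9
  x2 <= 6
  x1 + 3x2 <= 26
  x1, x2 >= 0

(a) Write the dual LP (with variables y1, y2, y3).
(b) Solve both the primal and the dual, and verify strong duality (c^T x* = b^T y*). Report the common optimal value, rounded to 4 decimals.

The standard primal-dual pair for 'max c^T x s.t. A x <= b, x >= 0' is:
  Dual:  min b^T y  s.t.  A^T y >= c,  y >= 0.

So the dual LP is:
  minimize  9y1 + 6y2 + 26y3
  subject to:
    y1 + y3 >= 1
    y2 + 3y3 >= 1
    y1, y2, y3 >= 0

Solving the primal: x* = (9, 5.6667).
  primal value c^T x* = 14.6667.
Solving the dual: y* = (0.6667, 0, 0.3333).
  dual value b^T y* = 14.6667.
Strong duality: c^T x* = b^T y*. Confirmed.

14.6667


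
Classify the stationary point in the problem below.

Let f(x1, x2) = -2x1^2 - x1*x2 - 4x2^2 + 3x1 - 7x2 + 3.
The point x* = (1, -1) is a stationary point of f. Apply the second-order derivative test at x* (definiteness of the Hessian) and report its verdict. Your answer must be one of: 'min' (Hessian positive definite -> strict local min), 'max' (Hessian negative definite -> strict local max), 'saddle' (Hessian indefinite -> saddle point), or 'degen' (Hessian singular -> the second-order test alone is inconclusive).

Compute the Hessian H = grad^2 f:
  H = [[-4, -1], [-1, -8]]
Verify stationarity: grad f(x*) = H x* + g = (0, 0).
Eigenvalues of H: -8.2361, -3.7639.
Both eigenvalues < 0, so H is negative definite -> x* is a strict local max.

max


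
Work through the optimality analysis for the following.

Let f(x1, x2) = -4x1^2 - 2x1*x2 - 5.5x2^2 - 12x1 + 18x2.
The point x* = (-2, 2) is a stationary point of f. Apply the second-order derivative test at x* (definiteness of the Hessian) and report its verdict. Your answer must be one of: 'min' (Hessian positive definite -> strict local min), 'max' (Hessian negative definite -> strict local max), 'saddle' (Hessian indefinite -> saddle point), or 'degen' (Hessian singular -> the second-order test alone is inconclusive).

Compute the Hessian H = grad^2 f:
  H = [[-8, -2], [-2, -11]]
Verify stationarity: grad f(x*) = H x* + g = (0, 0).
Eigenvalues of H: -12, -7.
Both eigenvalues < 0, so H is negative definite -> x* is a strict local max.

max


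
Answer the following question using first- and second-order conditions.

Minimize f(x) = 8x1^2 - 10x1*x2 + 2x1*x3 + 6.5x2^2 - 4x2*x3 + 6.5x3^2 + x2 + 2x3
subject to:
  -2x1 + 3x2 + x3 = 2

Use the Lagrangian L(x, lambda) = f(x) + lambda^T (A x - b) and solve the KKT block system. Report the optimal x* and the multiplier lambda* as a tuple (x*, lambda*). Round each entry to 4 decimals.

Form the Lagrangian:
  L(x, lambda) = (1/2) x^T Q x + c^T x + lambda^T (A x - b)
Stationarity (grad_x L = 0): Q x + c + A^T lambda = 0.
Primal feasibility: A x = b.

This gives the KKT block system:
  [ Q   A^T ] [ x     ]   [-c ]
  [ A    0  ] [ lambda ] = [ b ]

Solving the linear system:
  x*      = (0.0323, 0.6123, 0.2277)
  lambda* = (-2.5754)
  f(x*)   = 3.1092

x* = (0.0323, 0.6123, 0.2277), lambda* = (-2.5754)


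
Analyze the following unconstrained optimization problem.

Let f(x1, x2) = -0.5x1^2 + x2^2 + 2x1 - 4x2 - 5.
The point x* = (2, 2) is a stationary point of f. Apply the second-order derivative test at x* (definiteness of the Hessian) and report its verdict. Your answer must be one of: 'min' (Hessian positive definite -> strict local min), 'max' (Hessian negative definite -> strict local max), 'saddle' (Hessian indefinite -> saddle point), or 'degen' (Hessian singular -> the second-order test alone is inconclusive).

Compute the Hessian H = grad^2 f:
  H = [[-1, 0], [0, 2]]
Verify stationarity: grad f(x*) = H x* + g = (0, 0).
Eigenvalues of H: -1, 2.
Eigenvalues have mixed signs, so H is indefinite -> x* is a saddle point.

saddle


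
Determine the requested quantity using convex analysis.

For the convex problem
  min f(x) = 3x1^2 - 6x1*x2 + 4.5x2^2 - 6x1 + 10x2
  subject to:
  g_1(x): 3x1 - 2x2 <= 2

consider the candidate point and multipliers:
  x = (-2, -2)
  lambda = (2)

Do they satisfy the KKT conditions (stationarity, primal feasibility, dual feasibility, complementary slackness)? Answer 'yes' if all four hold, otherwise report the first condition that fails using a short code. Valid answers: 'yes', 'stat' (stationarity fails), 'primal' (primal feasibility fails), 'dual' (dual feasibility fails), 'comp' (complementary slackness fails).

Gradient of f: grad f(x) = Q x + c = (-6, 4)
Constraint values g_i(x) = a_i^T x - b_i:
  g_1((-2, -2)) = -4
Stationarity residual: grad f(x) + sum_i lambda_i a_i = (0, 0)
  -> stationarity OK
Primal feasibility (all g_i <= 0): OK
Dual feasibility (all lambda_i >= 0): OK
Complementary slackness (lambda_i * g_i(x) = 0 for all i): FAILS

Verdict: the first failing condition is complementary_slackness -> comp.

comp


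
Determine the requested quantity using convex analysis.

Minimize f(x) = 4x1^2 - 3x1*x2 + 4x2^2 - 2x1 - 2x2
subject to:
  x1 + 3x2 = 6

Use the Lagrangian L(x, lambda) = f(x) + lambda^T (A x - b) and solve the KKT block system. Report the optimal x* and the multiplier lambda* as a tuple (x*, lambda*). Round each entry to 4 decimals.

Form the Lagrangian:
  L(x, lambda) = (1/2) x^T Q x + c^T x + lambda^T (A x - b)
Stationarity (grad_x L = 0): Q x + c + A^T lambda = 0.
Primal feasibility: A x = b.

This gives the KKT block system:
  [ Q   A^T ] [ x     ]   [-c ]
  [ A    0  ] [ lambda ] = [ b ]

Solving the linear system:
  x*      = (1.1633, 1.6122)
  lambda* = (-2.4694)
  f(x*)   = 4.6327

x* = (1.1633, 1.6122), lambda* = (-2.4694)


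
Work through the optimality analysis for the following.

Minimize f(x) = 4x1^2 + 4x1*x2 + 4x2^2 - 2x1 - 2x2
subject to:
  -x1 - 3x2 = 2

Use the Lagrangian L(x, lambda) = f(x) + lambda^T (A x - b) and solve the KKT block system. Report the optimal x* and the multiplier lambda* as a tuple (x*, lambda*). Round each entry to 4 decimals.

Form the Lagrangian:
  L(x, lambda) = (1/2) x^T Q x + c^T x + lambda^T (A x - b)
Stationarity (grad_x L = 0): Q x + c + A^T lambda = 0.
Primal feasibility: A x = b.

This gives the KKT block system:
  [ Q   A^T ] [ x     ]   [-c ]
  [ A    0  ] [ lambda ] = [ b ]

Solving the linear system:
  x*      = (0.3571, -0.7857)
  lambda* = (-2.2857)
  f(x*)   = 2.7143

x* = (0.3571, -0.7857), lambda* = (-2.2857)


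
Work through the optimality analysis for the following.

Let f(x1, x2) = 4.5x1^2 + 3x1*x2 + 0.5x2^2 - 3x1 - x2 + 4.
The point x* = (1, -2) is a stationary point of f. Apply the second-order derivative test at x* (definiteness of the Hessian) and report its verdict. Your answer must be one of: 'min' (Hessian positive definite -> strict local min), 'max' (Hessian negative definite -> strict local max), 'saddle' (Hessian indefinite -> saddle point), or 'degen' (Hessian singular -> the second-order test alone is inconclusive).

Compute the Hessian H = grad^2 f:
  H = [[9, 3], [3, 1]]
Verify stationarity: grad f(x*) = H x* + g = (0, 0).
Eigenvalues of H: 0, 10.
H has a zero eigenvalue (singular; positive semidefinite but not definite), so H is neither positive definite, negative definite, nor indefinite. The second-order test alone is inconclusive -> degen.
(Indeed, f is constant along the null direction of H through x*, so x* is not a strict local extremum.)

degen


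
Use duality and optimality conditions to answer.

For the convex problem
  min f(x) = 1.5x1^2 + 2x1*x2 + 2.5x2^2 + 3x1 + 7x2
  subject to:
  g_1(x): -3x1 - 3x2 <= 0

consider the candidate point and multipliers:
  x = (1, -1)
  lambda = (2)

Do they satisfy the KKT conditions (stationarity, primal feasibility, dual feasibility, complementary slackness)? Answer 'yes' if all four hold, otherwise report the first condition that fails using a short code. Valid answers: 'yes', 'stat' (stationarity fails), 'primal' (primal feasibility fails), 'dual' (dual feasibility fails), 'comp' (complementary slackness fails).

Gradient of f: grad f(x) = Q x + c = (4, 4)
Constraint values g_i(x) = a_i^T x - b_i:
  g_1((1, -1)) = 0
Stationarity residual: grad f(x) + sum_i lambda_i a_i = (-2, -2)
  -> stationarity FAILS
Primal feasibility (all g_i <= 0): OK
Dual feasibility (all lambda_i >= 0): OK
Complementary slackness (lambda_i * g_i(x) = 0 for all i): OK

Verdict: the first failing condition is stationarity -> stat.

stat


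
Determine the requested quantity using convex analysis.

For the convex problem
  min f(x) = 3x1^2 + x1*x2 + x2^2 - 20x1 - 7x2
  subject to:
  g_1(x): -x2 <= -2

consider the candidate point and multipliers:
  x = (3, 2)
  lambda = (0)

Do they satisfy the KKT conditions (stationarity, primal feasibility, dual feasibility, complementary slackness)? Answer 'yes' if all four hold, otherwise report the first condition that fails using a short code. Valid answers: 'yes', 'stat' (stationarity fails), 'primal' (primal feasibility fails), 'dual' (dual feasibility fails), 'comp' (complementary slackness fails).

Gradient of f: grad f(x) = Q x + c = (0, 0)
Constraint values g_i(x) = a_i^T x - b_i:
  g_1((3, 2)) = 0
Stationarity residual: grad f(x) + sum_i lambda_i a_i = (0, 0)
  -> stationarity OK
Primal feasibility (all g_i <= 0): OK
Dual feasibility (all lambda_i >= 0): OK
Complementary slackness (lambda_i * g_i(x) = 0 for all i): OK

Verdict: yes, KKT holds.

yes


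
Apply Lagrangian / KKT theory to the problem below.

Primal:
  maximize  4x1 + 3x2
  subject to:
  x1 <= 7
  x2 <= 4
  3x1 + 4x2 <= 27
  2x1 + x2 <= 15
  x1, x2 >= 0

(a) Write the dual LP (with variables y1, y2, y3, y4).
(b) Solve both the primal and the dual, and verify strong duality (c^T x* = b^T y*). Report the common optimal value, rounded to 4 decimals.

The standard primal-dual pair for 'max c^T x s.t. A x <= b, x >= 0' is:
  Dual:  min b^T y  s.t.  A^T y >= c,  y >= 0.

So the dual LP is:
  minimize  7y1 + 4y2 + 27y3 + 15y4
  subject to:
    y1 + 3y3 + 2y4 >= 4
    y2 + 4y3 + y4 >= 3
    y1, y2, y3, y4 >= 0

Solving the primal: x* = (6.6, 1.8).
  primal value c^T x* = 31.8.
Solving the dual: y* = (0, 0, 0.4, 1.4).
  dual value b^T y* = 31.8.
Strong duality: c^T x* = b^T y*. Confirmed.

31.8


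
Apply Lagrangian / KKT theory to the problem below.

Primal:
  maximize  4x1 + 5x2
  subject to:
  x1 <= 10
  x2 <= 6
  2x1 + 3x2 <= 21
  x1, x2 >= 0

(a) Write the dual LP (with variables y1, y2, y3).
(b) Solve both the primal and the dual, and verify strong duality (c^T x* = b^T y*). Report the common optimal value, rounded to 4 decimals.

The standard primal-dual pair for 'max c^T x s.t. A x <= b, x >= 0' is:
  Dual:  min b^T y  s.t.  A^T y >= c,  y >= 0.

So the dual LP is:
  minimize  10y1 + 6y2 + 21y3
  subject to:
    y1 + 2y3 >= 4
    y2 + 3y3 >= 5
    y1, y2, y3 >= 0

Solving the primal: x* = (10, 0.3333).
  primal value c^T x* = 41.6667.
Solving the dual: y* = (0.6667, 0, 1.6667).
  dual value b^T y* = 41.6667.
Strong duality: c^T x* = b^T y*. Confirmed.

41.6667


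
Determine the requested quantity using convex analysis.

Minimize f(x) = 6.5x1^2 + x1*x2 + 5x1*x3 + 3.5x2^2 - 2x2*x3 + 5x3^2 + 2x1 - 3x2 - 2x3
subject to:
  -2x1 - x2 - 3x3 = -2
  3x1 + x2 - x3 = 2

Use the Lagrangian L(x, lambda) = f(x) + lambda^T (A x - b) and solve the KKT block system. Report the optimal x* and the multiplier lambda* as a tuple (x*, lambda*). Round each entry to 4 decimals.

Form the Lagrangian:
  L(x, lambda) = (1/2) x^T Q x + c^T x + lambda^T (A x - b)
Stationarity (grad_x L = 0): Q x + c + A^T lambda = 0.
Primal feasibility: A x = b.

This gives the KKT block system:
  [ Q   A^T ] [ x     ]   [-c ]
  [ A    0  ] [ lambda ] = [ b ]

Solving the linear system:
  x*      = (0.4185, 0.8492, 0.1046)
  lambda* = (0.6484, -2.5052)
  f(x*)   = 2.1937

x* = (0.4185, 0.8492, 0.1046), lambda* = (0.6484, -2.5052)


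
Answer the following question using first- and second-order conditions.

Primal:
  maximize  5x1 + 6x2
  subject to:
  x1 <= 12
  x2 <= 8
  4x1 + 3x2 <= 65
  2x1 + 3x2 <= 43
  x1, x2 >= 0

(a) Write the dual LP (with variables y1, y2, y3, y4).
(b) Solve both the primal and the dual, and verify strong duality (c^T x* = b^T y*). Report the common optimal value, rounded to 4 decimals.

The standard primal-dual pair for 'max c^T x s.t. A x <= b, x >= 0' is:
  Dual:  min b^T y  s.t.  A^T y >= c,  y >= 0.

So the dual LP is:
  minimize  12y1 + 8y2 + 65y3 + 43y4
  subject to:
    y1 + 4y3 + 2y4 >= 5
    y2 + 3y3 + 3y4 >= 6
    y1, y2, y3, y4 >= 0

Solving the primal: x* = (11, 7).
  primal value c^T x* = 97.
Solving the dual: y* = (0, 0, 0.5, 1.5).
  dual value b^T y* = 97.
Strong duality: c^T x* = b^T y*. Confirmed.

97


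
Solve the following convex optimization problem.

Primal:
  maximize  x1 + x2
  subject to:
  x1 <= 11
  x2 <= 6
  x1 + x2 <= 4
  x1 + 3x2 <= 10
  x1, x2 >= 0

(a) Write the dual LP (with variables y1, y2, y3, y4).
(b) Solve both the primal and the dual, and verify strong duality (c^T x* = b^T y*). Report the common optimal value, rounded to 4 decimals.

The standard primal-dual pair for 'max c^T x s.t. A x <= b, x >= 0' is:
  Dual:  min b^T y  s.t.  A^T y >= c,  y >= 0.

So the dual LP is:
  minimize  11y1 + 6y2 + 4y3 + 10y4
  subject to:
    y1 + y3 + y4 >= 1
    y2 + y3 + 3y4 >= 1
    y1, y2, y3, y4 >= 0

Solving the primal: x* = (4, 0).
  primal value c^T x* = 4.
Solving the dual: y* = (0, 0, 1, 0).
  dual value b^T y* = 4.
Strong duality: c^T x* = b^T y*. Confirmed.

4


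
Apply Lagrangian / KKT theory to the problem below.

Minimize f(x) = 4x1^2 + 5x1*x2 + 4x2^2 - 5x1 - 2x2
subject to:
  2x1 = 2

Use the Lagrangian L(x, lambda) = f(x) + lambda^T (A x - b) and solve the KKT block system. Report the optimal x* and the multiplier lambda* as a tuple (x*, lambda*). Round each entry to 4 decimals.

Form the Lagrangian:
  L(x, lambda) = (1/2) x^T Q x + c^T x + lambda^T (A x - b)
Stationarity (grad_x L = 0): Q x + c + A^T lambda = 0.
Primal feasibility: A x = b.

This gives the KKT block system:
  [ Q   A^T ] [ x     ]   [-c ]
  [ A    0  ] [ lambda ] = [ b ]

Solving the linear system:
  x*      = (1, -0.375)
  lambda* = (-0.5625)
  f(x*)   = -1.5625

x* = (1, -0.375), lambda* = (-0.5625)


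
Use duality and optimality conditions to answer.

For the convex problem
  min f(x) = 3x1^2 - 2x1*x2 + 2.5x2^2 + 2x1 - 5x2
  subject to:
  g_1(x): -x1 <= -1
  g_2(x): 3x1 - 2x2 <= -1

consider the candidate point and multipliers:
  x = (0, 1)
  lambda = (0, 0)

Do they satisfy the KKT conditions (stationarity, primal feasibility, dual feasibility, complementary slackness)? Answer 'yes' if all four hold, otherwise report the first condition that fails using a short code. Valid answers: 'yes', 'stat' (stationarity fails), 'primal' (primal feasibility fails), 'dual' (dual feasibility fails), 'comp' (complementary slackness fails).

Gradient of f: grad f(x) = Q x + c = (0, 0)
Constraint values g_i(x) = a_i^T x - b_i:
  g_1((0, 1)) = 1
  g_2((0, 1)) = -1
Stationarity residual: grad f(x) + sum_i lambda_i a_i = (0, 0)
  -> stationarity OK
Primal feasibility (all g_i <= 0): FAILS
Dual feasibility (all lambda_i >= 0): OK
Complementary slackness (lambda_i * g_i(x) = 0 for all i): OK

Verdict: the first failing condition is primal_feasibility -> primal.

primal


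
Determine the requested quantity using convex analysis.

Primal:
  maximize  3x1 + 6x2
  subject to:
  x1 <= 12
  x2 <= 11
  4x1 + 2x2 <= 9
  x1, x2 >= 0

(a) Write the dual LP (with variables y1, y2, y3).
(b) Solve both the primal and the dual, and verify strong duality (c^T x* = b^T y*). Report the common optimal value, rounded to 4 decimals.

The standard primal-dual pair for 'max c^T x s.t. A x <= b, x >= 0' is:
  Dual:  min b^T y  s.t.  A^T y >= c,  y >= 0.

So the dual LP is:
  minimize  12y1 + 11y2 + 9y3
  subject to:
    y1 + 4y3 >= 3
    y2 + 2y3 >= 6
    y1, y2, y3 >= 0

Solving the primal: x* = (0, 4.5).
  primal value c^T x* = 27.
Solving the dual: y* = (0, 0, 3).
  dual value b^T y* = 27.
Strong duality: c^T x* = b^T y*. Confirmed.

27


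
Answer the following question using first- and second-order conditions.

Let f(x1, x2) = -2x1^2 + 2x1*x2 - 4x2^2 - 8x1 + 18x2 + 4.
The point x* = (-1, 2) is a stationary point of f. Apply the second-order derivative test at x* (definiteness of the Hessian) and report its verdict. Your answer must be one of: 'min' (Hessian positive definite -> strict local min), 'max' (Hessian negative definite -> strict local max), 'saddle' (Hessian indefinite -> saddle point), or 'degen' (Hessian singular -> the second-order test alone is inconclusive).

Compute the Hessian H = grad^2 f:
  H = [[-4, 2], [2, -8]]
Verify stationarity: grad f(x*) = H x* + g = (0, 0).
Eigenvalues of H: -8.8284, -3.1716.
Both eigenvalues < 0, so H is negative definite -> x* is a strict local max.

max


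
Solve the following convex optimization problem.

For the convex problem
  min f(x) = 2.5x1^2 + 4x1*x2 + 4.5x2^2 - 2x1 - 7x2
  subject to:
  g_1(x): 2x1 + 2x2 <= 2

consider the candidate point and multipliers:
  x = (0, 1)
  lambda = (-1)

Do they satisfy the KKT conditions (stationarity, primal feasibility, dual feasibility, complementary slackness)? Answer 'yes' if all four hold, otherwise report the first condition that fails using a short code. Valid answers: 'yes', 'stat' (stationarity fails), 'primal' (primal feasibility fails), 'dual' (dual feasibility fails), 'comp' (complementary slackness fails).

Gradient of f: grad f(x) = Q x + c = (2, 2)
Constraint values g_i(x) = a_i^T x - b_i:
  g_1((0, 1)) = 0
Stationarity residual: grad f(x) + sum_i lambda_i a_i = (0, 0)
  -> stationarity OK
Primal feasibility (all g_i <= 0): OK
Dual feasibility (all lambda_i >= 0): FAILS
Complementary slackness (lambda_i * g_i(x) = 0 for all i): OK

Verdict: the first failing condition is dual_feasibility -> dual.

dual


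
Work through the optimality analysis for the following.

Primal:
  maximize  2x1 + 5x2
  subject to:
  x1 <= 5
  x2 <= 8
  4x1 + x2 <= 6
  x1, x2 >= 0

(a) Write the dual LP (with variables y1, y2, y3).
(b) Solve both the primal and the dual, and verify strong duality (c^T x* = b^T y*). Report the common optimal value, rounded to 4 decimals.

The standard primal-dual pair for 'max c^T x s.t. A x <= b, x >= 0' is:
  Dual:  min b^T y  s.t.  A^T y >= c,  y >= 0.

So the dual LP is:
  minimize  5y1 + 8y2 + 6y3
  subject to:
    y1 + 4y3 >= 2
    y2 + y3 >= 5
    y1, y2, y3 >= 0

Solving the primal: x* = (0, 6).
  primal value c^T x* = 30.
Solving the dual: y* = (0, 0, 5).
  dual value b^T y* = 30.
Strong duality: c^T x* = b^T y*. Confirmed.

30


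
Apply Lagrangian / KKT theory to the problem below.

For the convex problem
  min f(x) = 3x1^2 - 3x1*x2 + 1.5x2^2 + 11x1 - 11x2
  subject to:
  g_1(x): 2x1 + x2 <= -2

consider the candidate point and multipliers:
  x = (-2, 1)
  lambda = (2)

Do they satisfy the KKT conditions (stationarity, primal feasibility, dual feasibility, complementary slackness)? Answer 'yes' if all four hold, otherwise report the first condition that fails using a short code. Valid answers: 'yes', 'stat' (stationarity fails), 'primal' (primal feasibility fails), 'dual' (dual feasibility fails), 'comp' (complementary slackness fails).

Gradient of f: grad f(x) = Q x + c = (-4, -2)
Constraint values g_i(x) = a_i^T x - b_i:
  g_1((-2, 1)) = -1
Stationarity residual: grad f(x) + sum_i lambda_i a_i = (0, 0)
  -> stationarity OK
Primal feasibility (all g_i <= 0): OK
Dual feasibility (all lambda_i >= 0): OK
Complementary slackness (lambda_i * g_i(x) = 0 for all i): FAILS

Verdict: the first failing condition is complementary_slackness -> comp.

comp


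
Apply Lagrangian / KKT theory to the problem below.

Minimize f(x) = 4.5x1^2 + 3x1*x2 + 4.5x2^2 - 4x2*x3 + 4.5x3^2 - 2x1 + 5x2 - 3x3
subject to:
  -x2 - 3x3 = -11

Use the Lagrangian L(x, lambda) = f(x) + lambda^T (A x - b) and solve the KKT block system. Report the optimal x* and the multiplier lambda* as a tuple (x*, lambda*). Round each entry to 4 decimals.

Form the Lagrangian:
  L(x, lambda) = (1/2) x^T Q x + c^T x + lambda^T (A x - b)
Stationarity (grad_x L = 0): Q x + c + A^T lambda = 0.
Primal feasibility: A x = b.

This gives the KKT block system:
  [ Q   A^T ] [ x     ]   [-c ]
  [ A    0  ] [ lambda ] = [ b ]

Solving the linear system:
  x*      = (-0.3206, 1.6286, 3.1238)
  lambda* = (6.2)
  f(x*)   = 33.8063

x* = (-0.3206, 1.6286, 3.1238), lambda* = (6.2)


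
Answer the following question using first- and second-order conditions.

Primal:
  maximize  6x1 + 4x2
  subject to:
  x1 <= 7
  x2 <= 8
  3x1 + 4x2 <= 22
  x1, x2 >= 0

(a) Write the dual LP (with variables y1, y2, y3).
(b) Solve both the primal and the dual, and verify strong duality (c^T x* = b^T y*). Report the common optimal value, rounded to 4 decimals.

The standard primal-dual pair for 'max c^T x s.t. A x <= b, x >= 0' is:
  Dual:  min b^T y  s.t.  A^T y >= c,  y >= 0.

So the dual LP is:
  minimize  7y1 + 8y2 + 22y3
  subject to:
    y1 + 3y3 >= 6
    y2 + 4y3 >= 4
    y1, y2, y3 >= 0

Solving the primal: x* = (7, 0.25).
  primal value c^T x* = 43.
Solving the dual: y* = (3, 0, 1).
  dual value b^T y* = 43.
Strong duality: c^T x* = b^T y*. Confirmed.

43


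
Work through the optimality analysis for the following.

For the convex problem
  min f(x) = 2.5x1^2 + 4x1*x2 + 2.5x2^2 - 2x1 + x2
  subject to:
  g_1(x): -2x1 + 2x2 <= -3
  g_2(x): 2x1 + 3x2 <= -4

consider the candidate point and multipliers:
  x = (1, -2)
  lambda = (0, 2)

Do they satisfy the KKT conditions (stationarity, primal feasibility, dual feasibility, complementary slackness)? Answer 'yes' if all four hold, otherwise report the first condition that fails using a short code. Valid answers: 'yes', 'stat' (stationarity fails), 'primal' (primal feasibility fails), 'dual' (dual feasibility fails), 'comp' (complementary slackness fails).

Gradient of f: grad f(x) = Q x + c = (-5, -5)
Constraint values g_i(x) = a_i^T x - b_i:
  g_1((1, -2)) = -3
  g_2((1, -2)) = 0
Stationarity residual: grad f(x) + sum_i lambda_i a_i = (-1, 1)
  -> stationarity FAILS
Primal feasibility (all g_i <= 0): OK
Dual feasibility (all lambda_i >= 0): OK
Complementary slackness (lambda_i * g_i(x) = 0 for all i): OK

Verdict: the first failing condition is stationarity -> stat.

stat


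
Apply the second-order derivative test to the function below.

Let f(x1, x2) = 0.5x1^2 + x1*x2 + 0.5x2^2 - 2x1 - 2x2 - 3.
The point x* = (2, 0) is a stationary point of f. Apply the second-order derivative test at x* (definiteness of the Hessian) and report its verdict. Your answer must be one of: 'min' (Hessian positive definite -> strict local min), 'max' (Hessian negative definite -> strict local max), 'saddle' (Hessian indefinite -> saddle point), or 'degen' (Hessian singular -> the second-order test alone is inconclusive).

Compute the Hessian H = grad^2 f:
  H = [[1, 1], [1, 1]]
Verify stationarity: grad f(x*) = H x* + g = (0, 0).
Eigenvalues of H: 0, 2.
H has a zero eigenvalue (singular; positive semidefinite but not definite), so H is neither positive definite, negative definite, nor indefinite. The second-order test alone is inconclusive -> degen.
(Indeed, f is constant along the null direction of H through x*, so x* is not a strict local extremum.)

degen


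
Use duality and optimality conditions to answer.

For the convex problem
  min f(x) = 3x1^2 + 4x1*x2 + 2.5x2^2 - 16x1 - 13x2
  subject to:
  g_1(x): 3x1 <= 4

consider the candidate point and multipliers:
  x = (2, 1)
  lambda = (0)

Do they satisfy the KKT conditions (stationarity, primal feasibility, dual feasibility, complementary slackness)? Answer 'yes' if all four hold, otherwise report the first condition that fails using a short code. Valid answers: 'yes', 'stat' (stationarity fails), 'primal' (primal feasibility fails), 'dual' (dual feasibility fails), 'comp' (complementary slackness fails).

Gradient of f: grad f(x) = Q x + c = (0, 0)
Constraint values g_i(x) = a_i^T x - b_i:
  g_1((2, 1)) = 2
Stationarity residual: grad f(x) + sum_i lambda_i a_i = (0, 0)
  -> stationarity OK
Primal feasibility (all g_i <= 0): FAILS
Dual feasibility (all lambda_i >= 0): OK
Complementary slackness (lambda_i * g_i(x) = 0 for all i): OK

Verdict: the first failing condition is primal_feasibility -> primal.

primal


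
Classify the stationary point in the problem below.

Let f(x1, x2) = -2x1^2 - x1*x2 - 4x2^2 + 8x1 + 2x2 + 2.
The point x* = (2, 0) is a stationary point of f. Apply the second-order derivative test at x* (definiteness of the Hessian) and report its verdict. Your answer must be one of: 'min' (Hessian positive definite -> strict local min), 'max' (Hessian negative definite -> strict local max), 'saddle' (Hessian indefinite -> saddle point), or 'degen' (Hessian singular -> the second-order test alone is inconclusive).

Compute the Hessian H = grad^2 f:
  H = [[-4, -1], [-1, -8]]
Verify stationarity: grad f(x*) = H x* + g = (0, 0).
Eigenvalues of H: -8.2361, -3.7639.
Both eigenvalues < 0, so H is negative definite -> x* is a strict local max.

max


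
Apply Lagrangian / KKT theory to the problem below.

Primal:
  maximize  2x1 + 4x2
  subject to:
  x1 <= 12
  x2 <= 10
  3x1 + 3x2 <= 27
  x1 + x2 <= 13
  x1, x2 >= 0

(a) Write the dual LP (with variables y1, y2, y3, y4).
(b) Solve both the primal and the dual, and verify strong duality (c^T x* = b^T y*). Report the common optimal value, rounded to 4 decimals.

The standard primal-dual pair for 'max c^T x s.t. A x <= b, x >= 0' is:
  Dual:  min b^T y  s.t.  A^T y >= c,  y >= 0.

So the dual LP is:
  minimize  12y1 + 10y2 + 27y3 + 13y4
  subject to:
    y1 + 3y3 + y4 >= 2
    y2 + 3y3 + y4 >= 4
    y1, y2, y3, y4 >= 0

Solving the primal: x* = (0, 9).
  primal value c^T x* = 36.
Solving the dual: y* = (0, 0, 1.3333, 0).
  dual value b^T y* = 36.
Strong duality: c^T x* = b^T y*. Confirmed.

36


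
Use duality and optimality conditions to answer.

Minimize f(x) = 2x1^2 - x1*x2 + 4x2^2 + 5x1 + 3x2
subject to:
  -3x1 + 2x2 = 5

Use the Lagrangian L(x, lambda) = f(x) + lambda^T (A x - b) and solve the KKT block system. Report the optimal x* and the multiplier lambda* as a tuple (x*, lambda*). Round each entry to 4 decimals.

Form the Lagrangian:
  L(x, lambda) = (1/2) x^T Q x + c^T x + lambda^T (A x - b)
Stationarity (grad_x L = 0): Q x + c + A^T lambda = 0.
Primal feasibility: A x = b.

This gives the KKT block system:
  [ Q   A^T ] [ x     ]   [-c ]
  [ A    0  ] [ lambda ] = [ b ]

Solving the linear system:
  x*      = (-1.9474, -0.4211)
  lambda* = (-0.7895)
  f(x*)   = -3.5263

x* = (-1.9474, -0.4211), lambda* = (-0.7895)


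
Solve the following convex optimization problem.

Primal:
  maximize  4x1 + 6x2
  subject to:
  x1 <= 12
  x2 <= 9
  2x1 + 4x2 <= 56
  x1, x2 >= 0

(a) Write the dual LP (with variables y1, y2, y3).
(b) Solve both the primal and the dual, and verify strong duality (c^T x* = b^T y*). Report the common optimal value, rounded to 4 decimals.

The standard primal-dual pair for 'max c^T x s.t. A x <= b, x >= 0' is:
  Dual:  min b^T y  s.t.  A^T y >= c,  y >= 0.

So the dual LP is:
  minimize  12y1 + 9y2 + 56y3
  subject to:
    y1 + 2y3 >= 4
    y2 + 4y3 >= 6
    y1, y2, y3 >= 0

Solving the primal: x* = (12, 8).
  primal value c^T x* = 96.
Solving the dual: y* = (1, 0, 1.5).
  dual value b^T y* = 96.
Strong duality: c^T x* = b^T y*. Confirmed.

96


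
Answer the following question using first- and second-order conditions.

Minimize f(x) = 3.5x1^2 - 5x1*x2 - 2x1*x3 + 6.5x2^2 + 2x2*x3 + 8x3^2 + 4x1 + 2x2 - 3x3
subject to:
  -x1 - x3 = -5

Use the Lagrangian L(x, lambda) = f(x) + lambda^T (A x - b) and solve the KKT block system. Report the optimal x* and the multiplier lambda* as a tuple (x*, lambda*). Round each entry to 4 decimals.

Form the Lagrangian:
  L(x, lambda) = (1/2) x^T Q x + c^T x + lambda^T (A x - b)
Stationarity (grad_x L = 0): Q x + c + A^T lambda = 0.
Primal feasibility: A x = b.

This gives the KKT block system:
  [ Q   A^T ] [ x     ]   [-c ]
  [ A    0  ] [ lambda ] = [ b ]

Solving the linear system:
  x*      = (3.2947, 0.851, 1.7053)
  lambda* = (19.3974)
  f(x*)   = 53.3758

x* = (3.2947, 0.851, 1.7053), lambda* = (19.3974)


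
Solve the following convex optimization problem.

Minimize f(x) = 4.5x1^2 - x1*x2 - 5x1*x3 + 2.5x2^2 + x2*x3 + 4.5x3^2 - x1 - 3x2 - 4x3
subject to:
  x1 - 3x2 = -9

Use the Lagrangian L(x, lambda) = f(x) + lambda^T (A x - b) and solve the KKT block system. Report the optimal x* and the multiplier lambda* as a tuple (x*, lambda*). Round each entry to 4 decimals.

Form the Lagrangian:
  L(x, lambda) = (1/2) x^T Q x + c^T x + lambda^T (A x - b)
Stationarity (grad_x L = 0): Q x + c + A^T lambda = 0.
Primal feasibility: A x = b.

This gives the KKT block system:
  [ Q   A^T ] [ x     ]   [-c ]
  [ A    0  ] [ lambda ] = [ b ]

Solving the linear system:
  x*      = (0.0802, 3.0267, 0.1527)
  lambda* = (4.0687)
  f(x*)   = 13.4237

x* = (0.0802, 3.0267, 0.1527), lambda* = (4.0687)


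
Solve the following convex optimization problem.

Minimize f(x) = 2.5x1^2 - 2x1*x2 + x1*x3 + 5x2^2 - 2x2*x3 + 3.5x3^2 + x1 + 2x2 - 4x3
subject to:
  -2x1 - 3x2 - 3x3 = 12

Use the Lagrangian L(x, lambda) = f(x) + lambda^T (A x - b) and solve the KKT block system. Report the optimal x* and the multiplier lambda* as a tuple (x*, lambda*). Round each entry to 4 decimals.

Form the Lagrangian:
  L(x, lambda) = (1/2) x^T Q x + c^T x + lambda^T (A x - b)
Stationarity (grad_x L = 0): Q x + c + A^T lambda = 0.
Primal feasibility: A x = b.

This gives the KKT block system:
  [ Q   A^T ] [ x     ]   [-c ]
  [ A    0  ] [ lambda ] = [ b ]

Solving the linear system:
  x*      = (-1.9425, -1.7225, -0.9825)
  lambda* = (-3.125)
  f(x*)   = 18.0213

x* = (-1.9425, -1.7225, -0.9825), lambda* = (-3.125)


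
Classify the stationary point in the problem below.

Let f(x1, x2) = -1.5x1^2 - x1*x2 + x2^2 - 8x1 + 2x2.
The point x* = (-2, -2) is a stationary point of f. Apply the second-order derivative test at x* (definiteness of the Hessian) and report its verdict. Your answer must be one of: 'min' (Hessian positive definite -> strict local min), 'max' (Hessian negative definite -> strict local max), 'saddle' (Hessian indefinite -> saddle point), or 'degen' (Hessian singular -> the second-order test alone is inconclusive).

Compute the Hessian H = grad^2 f:
  H = [[-3, -1], [-1, 2]]
Verify stationarity: grad f(x*) = H x* + g = (0, 0).
Eigenvalues of H: -3.1926, 2.1926.
Eigenvalues have mixed signs, so H is indefinite -> x* is a saddle point.

saddle


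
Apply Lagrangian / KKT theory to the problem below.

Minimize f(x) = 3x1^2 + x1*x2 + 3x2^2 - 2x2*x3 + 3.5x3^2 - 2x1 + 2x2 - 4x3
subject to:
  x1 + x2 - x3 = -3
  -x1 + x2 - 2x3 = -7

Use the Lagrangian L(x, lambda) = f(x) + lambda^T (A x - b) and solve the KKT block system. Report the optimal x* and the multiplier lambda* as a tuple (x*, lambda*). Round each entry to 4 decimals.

Form the Lagrangian:
  L(x, lambda) = (1/2) x^T Q x + c^T x + lambda^T (A x - b)
Stationarity (grad_x L = 0): Q x + c + A^T lambda = 0.
Primal feasibility: A x = b.

This gives the KKT block system:
  [ Q   A^T ] [ x     ]   [-c ]
  [ A    0  ] [ lambda ] = [ b ]

Solving the linear system:
  x*      = (0.7759, -1.3276, 2.4483)
  lambda* = (4.3793, 5.7069)
  f(x*)   = 19.5431

x* = (0.7759, -1.3276, 2.4483), lambda* = (4.3793, 5.7069)


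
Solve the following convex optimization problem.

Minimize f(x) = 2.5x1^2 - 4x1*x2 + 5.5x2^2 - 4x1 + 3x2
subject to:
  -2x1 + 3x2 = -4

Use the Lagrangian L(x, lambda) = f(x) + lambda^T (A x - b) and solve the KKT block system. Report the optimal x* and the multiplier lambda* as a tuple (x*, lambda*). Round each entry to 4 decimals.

Form the Lagrangian:
  L(x, lambda) = (1/2) x^T Q x + c^T x + lambda^T (A x - b)
Stationarity (grad_x L = 0): Q x + c + A^T lambda = 0.
Primal feasibility: A x = b.

This gives the KKT block system:
  [ Q   A^T ] [ x     ]   [-c ]
  [ A    0  ] [ lambda ] = [ b ]

Solving the linear system:
  x*      = (1.4146, -0.3902)
  lambda* = (2.3171)
  f(x*)   = 1.2195

x* = (1.4146, -0.3902), lambda* = (2.3171)


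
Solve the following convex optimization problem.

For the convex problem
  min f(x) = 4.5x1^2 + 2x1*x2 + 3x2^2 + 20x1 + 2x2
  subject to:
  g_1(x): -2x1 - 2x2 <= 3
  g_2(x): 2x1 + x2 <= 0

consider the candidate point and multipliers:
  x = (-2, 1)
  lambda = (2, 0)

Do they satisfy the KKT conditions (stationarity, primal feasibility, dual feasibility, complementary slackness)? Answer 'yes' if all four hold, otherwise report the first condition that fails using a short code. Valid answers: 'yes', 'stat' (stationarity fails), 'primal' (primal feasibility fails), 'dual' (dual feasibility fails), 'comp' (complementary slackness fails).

Gradient of f: grad f(x) = Q x + c = (4, 4)
Constraint values g_i(x) = a_i^T x - b_i:
  g_1((-2, 1)) = -1
  g_2((-2, 1)) = -3
Stationarity residual: grad f(x) + sum_i lambda_i a_i = (0, 0)
  -> stationarity OK
Primal feasibility (all g_i <= 0): OK
Dual feasibility (all lambda_i >= 0): OK
Complementary slackness (lambda_i * g_i(x) = 0 for all i): FAILS

Verdict: the first failing condition is complementary_slackness -> comp.

comp


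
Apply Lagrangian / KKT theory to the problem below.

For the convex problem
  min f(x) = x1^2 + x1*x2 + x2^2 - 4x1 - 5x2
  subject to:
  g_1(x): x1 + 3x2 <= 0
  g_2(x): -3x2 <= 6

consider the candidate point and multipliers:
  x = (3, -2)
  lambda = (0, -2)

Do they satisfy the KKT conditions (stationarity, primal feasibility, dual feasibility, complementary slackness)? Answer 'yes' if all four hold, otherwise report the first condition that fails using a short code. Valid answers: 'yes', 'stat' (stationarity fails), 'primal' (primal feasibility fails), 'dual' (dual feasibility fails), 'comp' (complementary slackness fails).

Gradient of f: grad f(x) = Q x + c = (0, -6)
Constraint values g_i(x) = a_i^T x - b_i:
  g_1((3, -2)) = -3
  g_2((3, -2)) = 0
Stationarity residual: grad f(x) + sum_i lambda_i a_i = (0, 0)
  -> stationarity OK
Primal feasibility (all g_i <= 0): OK
Dual feasibility (all lambda_i >= 0): FAILS
Complementary slackness (lambda_i * g_i(x) = 0 for all i): OK

Verdict: the first failing condition is dual_feasibility -> dual.

dual


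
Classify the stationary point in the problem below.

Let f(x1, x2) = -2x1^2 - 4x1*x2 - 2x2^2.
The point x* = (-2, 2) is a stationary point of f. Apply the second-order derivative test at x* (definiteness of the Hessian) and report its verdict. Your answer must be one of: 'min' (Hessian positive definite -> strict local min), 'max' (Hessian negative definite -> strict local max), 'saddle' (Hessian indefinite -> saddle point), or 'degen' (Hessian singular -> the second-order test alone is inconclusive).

Compute the Hessian H = grad^2 f:
  H = [[-4, -4], [-4, -4]]
Verify stationarity: grad f(x*) = H x* + g = (0, 0).
Eigenvalues of H: -8, 0.
H has a zero eigenvalue (singular; negative semidefinite but not definite), so H is neither positive definite, negative definite, nor indefinite. The second-order test alone is inconclusive -> degen.
(Indeed, f is constant along the null direction of H through x*, so x* is not a strict local extremum.)

degen


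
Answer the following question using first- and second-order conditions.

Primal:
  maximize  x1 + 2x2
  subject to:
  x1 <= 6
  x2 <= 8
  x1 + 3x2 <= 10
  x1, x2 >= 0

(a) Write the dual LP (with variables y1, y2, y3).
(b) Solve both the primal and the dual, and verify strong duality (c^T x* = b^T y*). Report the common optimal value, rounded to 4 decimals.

The standard primal-dual pair for 'max c^T x s.t. A x <= b, x >= 0' is:
  Dual:  min b^T y  s.t.  A^T y >= c,  y >= 0.

So the dual LP is:
  minimize  6y1 + 8y2 + 10y3
  subject to:
    y1 + y3 >= 1
    y2 + 3y3 >= 2
    y1, y2, y3 >= 0

Solving the primal: x* = (6, 1.3333).
  primal value c^T x* = 8.6667.
Solving the dual: y* = (0.3333, 0, 0.6667).
  dual value b^T y* = 8.6667.
Strong duality: c^T x* = b^T y*. Confirmed.

8.6667


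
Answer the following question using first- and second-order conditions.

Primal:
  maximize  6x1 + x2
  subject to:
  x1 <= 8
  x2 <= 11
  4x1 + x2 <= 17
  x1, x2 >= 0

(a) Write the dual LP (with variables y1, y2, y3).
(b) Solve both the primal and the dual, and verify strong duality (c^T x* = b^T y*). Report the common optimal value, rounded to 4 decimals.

The standard primal-dual pair for 'max c^T x s.t. A x <= b, x >= 0' is:
  Dual:  min b^T y  s.t.  A^T y >= c,  y >= 0.

So the dual LP is:
  minimize  8y1 + 11y2 + 17y3
  subject to:
    y1 + 4y3 >= 6
    y2 + y3 >= 1
    y1, y2, y3 >= 0

Solving the primal: x* = (4.25, 0).
  primal value c^T x* = 25.5.
Solving the dual: y* = (0, 0, 1.5).
  dual value b^T y* = 25.5.
Strong duality: c^T x* = b^T y*. Confirmed.

25.5


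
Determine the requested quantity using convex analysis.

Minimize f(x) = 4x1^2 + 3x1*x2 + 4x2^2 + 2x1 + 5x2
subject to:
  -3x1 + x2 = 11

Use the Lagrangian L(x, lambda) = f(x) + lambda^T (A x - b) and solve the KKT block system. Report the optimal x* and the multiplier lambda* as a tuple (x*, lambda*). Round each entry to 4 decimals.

Form the Lagrangian:
  L(x, lambda) = (1/2) x^T Q x + c^T x + lambda^T (A x - b)
Stationarity (grad_x L = 0): Q x + c + A^T lambda = 0.
Primal feasibility: A x = b.

This gives the KKT block system:
  [ Q   A^T ] [ x     ]   [-c ]
  [ A    0  ] [ lambda ] = [ b ]

Solving the linear system:
  x*      = (-3.2041, 1.3878)
  lambda* = (-6.4898)
  f(x*)   = 35.9592

x* = (-3.2041, 1.3878), lambda* = (-6.4898)


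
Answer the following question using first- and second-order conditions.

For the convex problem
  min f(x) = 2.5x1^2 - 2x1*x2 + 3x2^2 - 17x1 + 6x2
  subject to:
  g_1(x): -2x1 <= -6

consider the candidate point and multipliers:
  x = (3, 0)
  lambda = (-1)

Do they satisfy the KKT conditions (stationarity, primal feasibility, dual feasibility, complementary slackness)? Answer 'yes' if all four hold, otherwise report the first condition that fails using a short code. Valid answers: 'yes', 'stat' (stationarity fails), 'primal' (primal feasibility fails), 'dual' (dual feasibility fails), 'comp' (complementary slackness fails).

Gradient of f: grad f(x) = Q x + c = (-2, 0)
Constraint values g_i(x) = a_i^T x - b_i:
  g_1((3, 0)) = 0
Stationarity residual: grad f(x) + sum_i lambda_i a_i = (0, 0)
  -> stationarity OK
Primal feasibility (all g_i <= 0): OK
Dual feasibility (all lambda_i >= 0): FAILS
Complementary slackness (lambda_i * g_i(x) = 0 for all i): OK

Verdict: the first failing condition is dual_feasibility -> dual.

dual
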